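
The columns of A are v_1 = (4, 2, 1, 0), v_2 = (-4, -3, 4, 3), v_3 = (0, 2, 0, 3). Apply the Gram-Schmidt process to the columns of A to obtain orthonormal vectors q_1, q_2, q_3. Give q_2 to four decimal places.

v_1 = (4, 2, 1, 0); ‖v_1‖ = 4.5826, so q_1 = (0.8729, 0.4364, 0.2182, 0.0000).
q_1·v_2 = 0.8729·(-4) + 0.4364·(-3) + 0.2182·4 + 0.0000·3 = -3.9279.
u_2 = v_2 + 3.9279·q_1 = (-0.5714, -1.2857, 4.8571, 3.0000).
‖u_2‖ = 5.8797, so q_2 = (-0.0972, -0.2187, 0.8261, 0.5102).

q_2 = (-0.0972, -0.2187, 0.8261, 0.5102)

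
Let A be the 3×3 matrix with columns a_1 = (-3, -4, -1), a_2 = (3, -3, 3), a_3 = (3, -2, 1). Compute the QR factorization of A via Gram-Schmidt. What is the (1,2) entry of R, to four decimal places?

r_{12} = 0.0000

a_1 = (-3, -4, -1); ‖a_1‖ = 5.0990, so q_1 = (-0.5883, -0.7845, -0.1961).
r_{12} = q_1·a_2 = 0.0000.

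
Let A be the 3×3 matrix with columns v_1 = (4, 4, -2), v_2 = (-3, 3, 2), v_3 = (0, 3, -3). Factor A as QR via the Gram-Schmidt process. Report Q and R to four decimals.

Q = [[0.6667, -0.5504, -0.5026], [0.6667, 0.7419, 0.0718], [-0.3333, 0.3829, -0.8615]], R = [[6.0000, -0.6667, 3.0000], [0.0000, 4.6428, 1.0769], [0.0000, 0.0000, 2.8000]]

e_1 = v_1/‖v_1‖ = (4, 4, -2)/6.0000 = (0.6667, 0.6667, -0.3333).
r_{12} = e_1·v_2 = -0.6667.
u_2 = v_2 + 0.6667·e_1 = (-2.5556, 3.4444, 1.7778).
‖u_2‖ = 4.6428, so e_2 = (-0.5504, 0.7419, 0.3829).
r_{13} = e_1·v_3 = 3.0000; r_{23} = e_2·v_3 = 1.0769.
u_3 = v_3 − 3.0000·e_1 − 1.0769·e_2 = (-1.4072, 0.2010, -2.4124).
‖u_3‖ = 2.8000, so e_3 = (-0.5026, 0.0718, -0.8615).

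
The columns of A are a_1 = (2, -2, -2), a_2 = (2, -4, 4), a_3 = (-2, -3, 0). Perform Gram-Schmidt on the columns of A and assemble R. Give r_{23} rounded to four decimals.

r_{23} = 1.2455

a_1 = (2, -2, -2); ‖a_1‖ = 3.4641, so e_1 = (0.5774, -0.5774, -0.5774).
e_1·a_2 = 0.5774·2 + (-0.5774)·(-4) + (-0.5774)·4 = 1.1547.
u_2 = a_2 − 1.1547·e_1 = (1.3333, -3.3333, 4.6667).
‖u_2‖ = 5.8878, so e_2 = (0.2265, -0.5661, 0.7926).
r_{23} = e_2·a_3 = 1.2455.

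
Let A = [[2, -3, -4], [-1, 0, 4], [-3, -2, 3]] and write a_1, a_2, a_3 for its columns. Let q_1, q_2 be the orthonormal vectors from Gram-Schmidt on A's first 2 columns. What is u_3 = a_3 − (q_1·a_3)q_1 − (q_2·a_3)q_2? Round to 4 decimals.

u_3 = (0.3846, 2.5000, -0.5769)

a_1 = (2, -1, -3); ‖a_1‖ = 3.7417, so q_1 = (0.5345, -0.2673, -0.8018).
q_1·a_2 = 0.5345·(-3) + (-0.2673)·0 + (-0.8018)·(-2) = 0.0000.
u_2 = a_2 + 0.0000·q_1 = (-3.0000, 0.0000, -2.0000).
‖u_2‖ = 3.6056, so q_2 = (-0.8321, 0.0000, -0.5547).
q_1·a_3 = 0.5345·(-4) + (-0.2673)·4 + (-0.8018)·3 = -5.6125; q_2·a_3 = (-0.8321)·(-4) + 0.0000·4 + (-0.5547)·3 = 1.6641.
u_3 = a_3 + 5.6125·q_1 − 1.6641·q_2 = (0.3846, 2.5000, -0.5769).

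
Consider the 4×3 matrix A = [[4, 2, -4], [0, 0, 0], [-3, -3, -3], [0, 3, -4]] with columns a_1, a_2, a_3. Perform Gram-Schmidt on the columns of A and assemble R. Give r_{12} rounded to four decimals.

q_1 = a_1/‖a_1‖ = (4, 0, -3, 0)/5.0000 = (0.8000, 0.0000, -0.6000, 0.0000).
r_{12} = q_1·a_2 = 3.4000.

r_{12} = 3.4000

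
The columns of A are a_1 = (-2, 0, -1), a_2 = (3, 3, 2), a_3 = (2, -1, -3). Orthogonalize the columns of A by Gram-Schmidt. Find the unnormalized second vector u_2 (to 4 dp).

u_2 = (-0.2000, 3.0000, 0.4000)

a_1 = (-2, 0, -1); ‖a_1‖ = 2.2361, so q_1 = (-0.8944, 0.0000, -0.4472).
q_1·a_2 = (-0.8944)·3 + 0.0000·3 + (-0.4472)·2 = -3.5777.
u_2 = a_2 + 3.5777·q_1 = (-0.2000, 3.0000, 0.4000).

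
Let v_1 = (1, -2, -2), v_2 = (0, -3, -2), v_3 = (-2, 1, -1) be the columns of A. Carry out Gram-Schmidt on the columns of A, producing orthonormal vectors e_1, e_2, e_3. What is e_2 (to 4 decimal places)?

v_1 = (1, -2, -2); ‖v_1‖ = 3.0000, so e_1 = (0.3333, -0.6667, -0.6667).
e_1·v_2 = 0.3333·0 + (-0.6667)·(-3) + (-0.6667)·(-2) = 3.3333.
u_2 = v_2 − 3.3333·e_1 = (-1.1111, -0.7778, 0.2222).
‖u_2‖ = 1.3744, so e_2 = (-0.8085, -0.5659, 0.1617).

e_2 = (-0.8085, -0.5659, 0.1617)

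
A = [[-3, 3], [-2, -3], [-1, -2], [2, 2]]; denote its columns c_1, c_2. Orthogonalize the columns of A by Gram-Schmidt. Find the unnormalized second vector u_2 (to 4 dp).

c_1 = (-3, -2, -1, 2); ‖c_1‖ = 4.2426, so q_1 = (-0.7071, -0.4714, -0.2357, 0.4714).
q_1·c_2 = (-0.7071)·3 + (-0.4714)·(-3) + (-0.2357)·(-2) + 0.4714·2 = 0.7071.
u_2 = c_2 − 0.7071·q_1 = (3.5000, -2.6667, -1.8333, 1.6667).

u_2 = (3.5000, -2.6667, -1.8333, 1.6667)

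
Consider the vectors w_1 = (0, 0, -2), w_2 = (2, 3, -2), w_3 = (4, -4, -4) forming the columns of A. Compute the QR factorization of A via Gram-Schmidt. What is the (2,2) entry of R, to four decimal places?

w_1 = (0, 0, -2); ‖w_1‖ = 2.0000, so e_1 = (0.0000, 0.0000, -1.0000).
e_1·w_2 = 0.0000·2 + 0.0000·3 + (-1.0000)·(-2) = 2.0000.
u_2 = w_2 − 2.0000·e_1 = (2.0000, 3.0000, 0.0000).
r_{22} = ‖u_2‖ = 3.6056.

r_{22} = 3.6056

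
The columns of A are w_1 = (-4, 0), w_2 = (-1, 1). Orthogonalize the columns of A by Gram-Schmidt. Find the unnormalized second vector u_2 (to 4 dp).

u_2 = (0.0000, 1.0000)

w_1 = (-4, 0); ‖w_1‖ = 4.0000, so q_1 = (-1.0000, 0.0000).
q_1·w_2 = (-1.0000)·(-1) + 0.0000·1 = 1.0000.
u_2 = w_2 − 1.0000·q_1 = (0.0000, 1.0000).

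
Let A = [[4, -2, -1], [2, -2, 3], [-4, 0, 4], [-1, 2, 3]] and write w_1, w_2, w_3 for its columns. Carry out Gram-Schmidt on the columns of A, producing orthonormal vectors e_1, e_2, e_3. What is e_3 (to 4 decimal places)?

e_3 = (0.1048, 0.6288, 0.2358, 0.7335)

w_1 = (4, 2, -4, -1); ‖w_1‖ = 6.0828, so e_1 = (0.6576, 0.3288, -0.6576, -0.1644).
e_1·w_2 = 0.6576·(-2) + 0.3288·(-2) + (-0.6576)·0 + (-0.1644)·2 = -2.3016.
u_2 = w_2 + 2.3016·e_1 = (-0.4865, -1.2432, -1.5135, 1.6216).
‖u_2‖ = 2.5890, so e_2 = (-0.1879, -0.4802, -0.5846, 0.6264).
e_1·w_3 = 0.6576·(-1) + 0.3288·3 + (-0.6576)·4 + (-0.1644)·3 = -2.7948; e_2·w_3 = (-0.1879)·(-1) + (-0.4802)·3 + (-0.5846)·4 + 0.6264·3 = -1.7121.
u_3 = w_3 + 2.7948·e_1 + 1.7121·e_2 = (0.5161, 3.0968, 1.1613, 3.6129).
‖u_3‖ = 4.9252, so e_3 = (0.1048, 0.6288, 0.2358, 0.7335).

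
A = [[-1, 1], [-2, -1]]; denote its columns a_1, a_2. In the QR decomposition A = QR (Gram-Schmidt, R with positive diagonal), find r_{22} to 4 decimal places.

r_{22} = 1.3416

a_1 = (-1, -2); ‖a_1‖ = 2.2361, so q_1 = (-0.4472, -0.8944).
q_1·a_2 = (-0.4472)·1 + (-0.8944)·(-1) = 0.4472.
u_2 = a_2 − 0.4472·q_1 = (1.2000, -0.6000).
r_{22} = ‖u_2‖ = 1.3416.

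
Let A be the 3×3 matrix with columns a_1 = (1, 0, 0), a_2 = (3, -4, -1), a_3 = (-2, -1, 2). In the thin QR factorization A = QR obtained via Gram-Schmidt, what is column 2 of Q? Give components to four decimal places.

a_1 = (1, 0, 0); ‖a_1‖ = 1.0000, so q_1 = (1.0000, 0.0000, 0.0000).
q_1·a_2 = 1.0000·3 + 0.0000·(-4) + 0.0000·(-1) = 3.0000.
u_2 = a_2 − 3.0000·q_1 = (0.0000, -4.0000, -1.0000).
‖u_2‖ = 4.1231, so q_2 = (0.0000, -0.9701, -0.2425).

q_2 = (0.0000, -0.9701, -0.2425)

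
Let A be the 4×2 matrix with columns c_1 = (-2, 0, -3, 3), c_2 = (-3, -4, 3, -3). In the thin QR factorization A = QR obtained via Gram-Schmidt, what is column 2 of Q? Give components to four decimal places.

q_2 = (-0.6776, -0.6625, 0.2259, -0.2259)

c_1 = (-2, 0, -3, 3); ‖c_1‖ = 4.6904, so q_1 = (-0.4264, 0.0000, -0.6396, 0.6396).
q_1·c_2 = (-0.4264)·(-3) + 0.0000·(-4) + (-0.6396)·3 + 0.6396·(-3) = -2.5584.
u_2 = c_2 + 2.5584·q_1 = (-4.0909, -4.0000, 1.3636, -1.3636).
‖u_2‖ = 6.0378, so q_2 = (-0.6776, -0.6625, 0.2259, -0.2259).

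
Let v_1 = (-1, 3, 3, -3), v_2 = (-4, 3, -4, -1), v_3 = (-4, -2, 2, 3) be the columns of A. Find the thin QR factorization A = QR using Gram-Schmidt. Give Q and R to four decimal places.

Q = [[-0.1890, -0.5993, -0.7422], [0.5669, 0.3995, -0.2553], [0.5669, -0.6880, 0.4421], [-0.5669, -0.0888, 0.4342]], R = [[5.2915, 0.7559, -0.9449], [0.0000, 6.4365, -0.0444], [0.0000, 0.0000, 5.6661]]

q_1 = v_1/‖v_1‖ = (-1, 3, 3, -3)/5.2915 = (-0.1890, 0.5669, 0.5669, -0.5669).
r_{12} = q_1·v_2 = 0.7559.
u_2 = v_2 − 0.7559·q_1 = (-3.8571, 2.5714, -4.4286, -0.5714).
‖u_2‖ = 6.4365, so q_2 = (-0.5993, 0.3995, -0.6880, -0.0888).
r_{13} = q_1·v_3 = -0.9449; r_{23} = q_2·v_3 = -0.0444.
u_3 = v_3 + 0.9449·q_1 + 0.0444·q_2 = (-4.2052, -1.4466, 2.5052, 2.4603).
‖u_3‖ = 5.6661, so q_3 = (-0.7422, -0.2553, 0.4421, 0.4342).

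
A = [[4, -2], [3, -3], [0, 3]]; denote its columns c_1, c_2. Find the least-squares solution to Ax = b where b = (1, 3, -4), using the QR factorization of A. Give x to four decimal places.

e_1 = c_1/‖c_1‖ = (4, 3, 0)/5.0000 = (0.8000, 0.6000, 0.0000).
r_{12} = e_1·c_2 = -3.4000.
u_2 = c_2 + 3.4000·e_1 = (0.7200, -0.9600, 3.0000).
‖u_2‖ = 3.2311, so e_2 = (0.2228, -0.2971, 0.9285).
Qᵀb = (2.6000, -4.3824).
Back-substitute: x_2 = -4.3824/3.2311 = -1.3563.
x_1 = (2.6000 + 3.4000·(-1.3563))/5.0000 = -0.4023.

x = (-0.4023, -1.3563)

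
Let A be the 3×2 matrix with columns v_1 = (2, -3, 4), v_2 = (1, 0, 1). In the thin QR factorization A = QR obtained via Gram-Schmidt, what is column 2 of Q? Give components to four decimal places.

e_2 = (0.6730, 0.7126, 0.1980)

v_1 = (2, -3, 4); ‖v_1‖ = 5.3852, so e_1 = (0.3714, -0.5571, 0.7428).
e_1·v_2 = 0.3714·1 + (-0.5571)·0 + 0.7428·1 = 1.1142.
u_2 = v_2 − 1.1142·e_1 = (0.5862, 0.6207, 0.1724).
‖u_2‖ = 0.8710, so e_2 = (0.6730, 0.7126, 0.1980).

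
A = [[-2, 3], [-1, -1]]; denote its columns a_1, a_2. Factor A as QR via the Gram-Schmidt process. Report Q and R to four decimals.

a_1 = (-2, -1); ‖a_1‖ = 2.2361, so e_1 = (-0.8944, -0.4472).
e_1·a_2 = (-0.8944)·3 + (-0.4472)·(-1) = -2.2361.
u_2 = a_2 + 2.2361·e_1 = (1.0000, -2.0000).
‖u_2‖ = 2.2361, so e_2 = (0.4472, -0.8944).

Q = [[-0.8944, 0.4472], [-0.4472, -0.8944]], R = [[2.2361, -2.2361], [0.0000, 2.2361]]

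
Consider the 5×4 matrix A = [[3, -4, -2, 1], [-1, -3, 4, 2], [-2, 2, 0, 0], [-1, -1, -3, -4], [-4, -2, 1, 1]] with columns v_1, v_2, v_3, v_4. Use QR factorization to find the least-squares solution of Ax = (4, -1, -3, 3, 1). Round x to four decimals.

x = (0.0756, -0.7922, -0.6058, -0.1774)

v_1 = (3, -1, -2, -1, -4); ‖v_1‖ = 5.5678, so e_1 = (0.5388, -0.1796, -0.3592, -0.1796, -0.7184).
e_1·v_2 = 0.5388·(-4) + (-0.1796)·(-3) + (-0.3592)·2 + (-0.1796)·(-1) + (-0.7184)·(-2) = -0.7184.
u_2 = v_2 + 0.7184·e_1 = (-3.6129, -3.1290, 1.7419, -1.1290, -2.5161).
‖u_2‖ = 5.7865, so e_2 = (-0.6244, -0.5407, 0.3010, -0.1951, -0.4348).
e_1·v_3 = 0.5388·(-2) + (-0.1796)·4 + (-0.3592)·0 + (-0.1796)·(-3) + (-0.7184)·1 = -1.9757; e_2·v_3 = (-0.6244)·(-2) + (-0.5407)·4 + 0.3010·0 + (-0.1951)·(-3) + (-0.4348)·1 = -0.7637.
u_3 = v_3 + 1.9757·e_1 + 0.7637·e_2 = (-1.4123, 3.2322, -0.4798, -3.5039, -0.7514).
‖u_3‖ = 5.0511, so e_3 = (-0.2796, 0.6399, -0.0950, -0.6937, -0.1488).
e_1·v_4 = 0.5388·1 + (-0.1796)·2 + (-0.3592)·0 + (-0.1796)·(-4) + (-0.7184)·1 = 0.1796; e_2·v_4 = (-0.6244)·1 + (-0.5407)·2 + 0.3010·0 + (-0.1951)·(-4) + (-0.4348)·1 = -1.3602; e_3·v_4 = (-0.2796)·1 + 0.6399·2 + (-0.0950)·0 + (-0.6937)·(-4) + (-0.1488)·1 = 3.6261.
u_4 = v_4 − 0.1796·e_1 + 1.3602·e_2 − 3.6261·e_3 = (1.0679, -1.0236, 0.8184, -1.7177, 1.0770).
‖u_4‖ = 2.6398, so e_4 = (0.4045, -0.3878, 0.3100, -0.6507, 0.4080).
Qᵀb = (2.1553, -3.8800, -3.7032, -0.4684).
Back-substitute: x_4 = -0.4684/2.6398 = -0.1774.
x_3 = (-3.7032 − 3.6261·(-0.1774))/5.0511 = -0.6058.
x_2 = (-3.8800 + 0.7637·(-0.6058) + 1.3602·(-0.1774))/5.7865 = -0.7922.
x_1 = (2.1553 + 0.7184·(-0.7922) + 1.9757·(-0.6058) − 0.1796·(-0.1774))/5.5678 = 0.0756.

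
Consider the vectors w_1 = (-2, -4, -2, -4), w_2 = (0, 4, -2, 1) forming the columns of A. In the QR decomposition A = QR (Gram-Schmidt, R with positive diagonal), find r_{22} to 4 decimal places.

w_1 = (-2, -4, -2, -4); ‖w_1‖ = 6.3246, so e_1 = (-0.3162, -0.6325, -0.3162, -0.6325).
e_1·w_2 = (-0.3162)·0 + (-0.6325)·4 + (-0.3162)·(-2) + (-0.6325)·1 = -2.5298.
u_2 = w_2 + 2.5298·e_1 = (-0.8000, 2.4000, -2.8000, -0.6000).
r_{22} = ‖u_2‖ = 3.8210.

r_{22} = 3.8210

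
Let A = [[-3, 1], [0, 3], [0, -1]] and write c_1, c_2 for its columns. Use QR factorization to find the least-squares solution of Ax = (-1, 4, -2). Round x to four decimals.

c_1 = (-3, 0, 0); ‖c_1‖ = 3.0000, so q_1 = (-1.0000, 0.0000, 0.0000).
q_1·c_2 = (-1.0000)·1 + 0.0000·3 + 0.0000·(-1) = -1.0000.
u_2 = c_2 + 1.0000·q_1 = (0.0000, 3.0000, -1.0000).
‖u_2‖ = 3.1623, so q_2 = (0.0000, 0.9487, -0.3162).
Qᵀb = (1.0000, 4.4272).
Back-substitute: x_2 = 4.4272/3.1623 = 1.4000.
x_1 = (1.0000 + 1.0000·1.4000)/3.0000 = 0.8000.

x = (0.8000, 1.4000)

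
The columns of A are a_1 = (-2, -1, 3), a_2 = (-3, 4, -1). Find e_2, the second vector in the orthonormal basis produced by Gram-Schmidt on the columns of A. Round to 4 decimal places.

e_2 = (-0.6172, 0.7715, -0.1543)

a_1 = (-2, -1, 3); ‖a_1‖ = 3.7417, so e_1 = (-0.5345, -0.2673, 0.8018).
e_1·a_2 = (-0.5345)·(-3) + (-0.2673)·4 + 0.8018·(-1) = -0.2673.
u_2 = a_2 + 0.2673·e_1 = (-3.1429, 3.9286, -0.7857).
‖u_2‖ = 5.0920, so e_2 = (-0.6172, 0.7715, -0.1543).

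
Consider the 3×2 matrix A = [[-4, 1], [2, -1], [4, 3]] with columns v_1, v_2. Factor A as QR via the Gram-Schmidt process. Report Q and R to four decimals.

Q = [[-0.6667, 0.5270], [0.3333, -0.4216], [0.6667, 0.7379]], R = [[6.0000, 1.0000], [0.0000, 3.1623]]

e_1 = v_1/‖v_1‖ = (-4, 2, 4)/6.0000 = (-0.6667, 0.3333, 0.6667).
r_{12} = e_1·v_2 = 1.0000.
u_2 = v_2 − 1.0000·e_1 = (1.6667, -1.3333, 2.3333).
‖u_2‖ = 3.1623, so e_2 = (0.5270, -0.4216, 0.7379).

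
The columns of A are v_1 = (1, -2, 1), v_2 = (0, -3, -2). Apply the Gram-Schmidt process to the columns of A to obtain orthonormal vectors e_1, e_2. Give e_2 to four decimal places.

v_1 = (1, -2, 1); ‖v_1‖ = 2.4495, so e_1 = (0.4082, -0.8165, 0.4082).
e_1·v_2 = 0.4082·0 + (-0.8165)·(-3) + 0.4082·(-2) = 1.6330.
u_2 = v_2 − 1.6330·e_1 = (-0.6667, -1.6667, -2.6667).
‖u_2‖ = 3.2146, so e_2 = (-0.2074, -0.5185, -0.8296).

e_2 = (-0.2074, -0.5185, -0.8296)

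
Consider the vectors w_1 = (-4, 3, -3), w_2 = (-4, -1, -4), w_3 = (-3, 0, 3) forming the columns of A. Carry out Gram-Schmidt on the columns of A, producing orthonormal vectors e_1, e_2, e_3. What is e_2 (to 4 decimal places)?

e_1 = w_1/‖w_1‖ = (-4, 3, -3)/5.8310 = (-0.6860, 0.5145, -0.5145).
r_{12} = e_1·w_2 = 4.2875.
u_2 = w_2 − 4.2875·e_1 = (-1.0588, -3.2059, -1.7941).
‖u_2‖ = 3.8233, so e_2 = (-0.2769, -0.8385, -0.4693).

e_2 = (-0.2769, -0.8385, -0.4693)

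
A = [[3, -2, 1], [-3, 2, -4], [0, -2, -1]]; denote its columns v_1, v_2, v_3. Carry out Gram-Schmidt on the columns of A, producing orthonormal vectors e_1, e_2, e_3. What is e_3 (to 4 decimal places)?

e_3 = (-0.7071, -0.7071, 0.0000)

e_1 = v_1/‖v_1‖ = (3, -3, 0)/4.2426 = (0.7071, -0.7071, 0.0000).
r_{12} = e_1·v_2 = -2.8284.
u_2 = v_2 + 2.8284·e_1 = (0.0000, 0.0000, -2.0000).
‖u_2‖ = 2.0000, so e_2 = (0.0000, 0.0000, -1.0000).
r_{13} = e_1·v_3 = 3.5355; r_{23} = e_2·v_3 = 1.0000.
u_3 = v_3 − 3.5355·e_1 − 1.0000·e_2 = (-1.5000, -1.5000, 0.0000).
‖u_3‖ = 2.1213, so e_3 = (-0.7071, -0.7071, 0.0000).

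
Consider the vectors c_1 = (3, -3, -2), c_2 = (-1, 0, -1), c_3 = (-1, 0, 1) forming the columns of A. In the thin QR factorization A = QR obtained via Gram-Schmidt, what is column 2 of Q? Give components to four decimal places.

c_1 = (3, -3, -2); ‖c_1‖ = 4.6904, so e_1 = (0.6396, -0.6396, -0.4264).
e_1·c_2 = 0.6396·(-1) + (-0.6396)·0 + (-0.4264)·(-1) = -0.2132.
u_2 = c_2 + 0.2132·e_1 = (-0.8636, -0.1364, -1.0909).
‖u_2‖ = 1.3981, so e_2 = (-0.6177, -0.0975, -0.7803).

e_2 = (-0.6177, -0.0975, -0.7803)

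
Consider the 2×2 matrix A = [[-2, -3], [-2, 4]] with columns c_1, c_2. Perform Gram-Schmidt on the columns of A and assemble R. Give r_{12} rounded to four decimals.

c_1 = (-2, -2); ‖c_1‖ = 2.8284, so e_1 = (-0.7071, -0.7071).
r_{12} = e_1·c_2 = -0.7071.

r_{12} = -0.7071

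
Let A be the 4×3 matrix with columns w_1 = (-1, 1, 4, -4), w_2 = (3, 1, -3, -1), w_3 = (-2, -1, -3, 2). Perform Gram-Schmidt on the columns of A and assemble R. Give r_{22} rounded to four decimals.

w_1 = (-1, 1, 4, -4); ‖w_1‖ = 5.8310, so q_1 = (-0.1715, 0.1715, 0.6860, -0.6860).
q_1·w_2 = (-0.1715)·3 + 0.1715·1 + 0.6860·(-3) + (-0.6860)·(-1) = -1.7150.
u_2 = w_2 + 1.7150·q_1 = (2.7059, 1.2941, -1.8235, -2.1765).
r_{22} = ‖u_2‖ = 4.1302.

r_{22} = 4.1302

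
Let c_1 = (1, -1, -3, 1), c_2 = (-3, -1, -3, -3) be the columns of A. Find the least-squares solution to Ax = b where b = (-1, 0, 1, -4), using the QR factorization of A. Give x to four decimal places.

x = (-0.8500, 0.5500)

c_1 = (1, -1, -3, 1); ‖c_1‖ = 3.4641, so e_1 = (0.2887, -0.2887, -0.8660, 0.2887).
e_1·c_2 = 0.2887·(-3) + (-0.2887)·(-1) + (-0.8660)·(-3) + 0.2887·(-3) = 1.1547.
u_2 = c_2 − 1.1547·e_1 = (-3.3333, -0.6667, -2.0000, -3.3333).
‖u_2‖ = 5.1640, so e_2 = (-0.6455, -0.1291, -0.3873, -0.6455).
Qᵀb = (-2.3094, 2.8402).
Back-substitute: x_2 = 2.8402/5.1640 = 0.5500.
x_1 = (-2.3094 − 1.1547·0.5500)/3.4641 = -0.8500.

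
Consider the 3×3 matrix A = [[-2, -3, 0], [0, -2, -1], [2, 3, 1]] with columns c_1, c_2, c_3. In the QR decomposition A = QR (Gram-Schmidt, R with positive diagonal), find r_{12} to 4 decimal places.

c_1 = (-2, 0, 2); ‖c_1‖ = 2.8284, so q_1 = (-0.7071, 0.0000, 0.7071).
r_{12} = q_1·c_2 = 4.2426.

r_{12} = 4.2426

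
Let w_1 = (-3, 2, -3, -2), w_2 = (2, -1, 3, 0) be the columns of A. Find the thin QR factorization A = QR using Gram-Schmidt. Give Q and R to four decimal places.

Q = [[-0.5883, 0.0226], [0.3922, 0.1812], [-0.5883, 0.6114], [-0.3922, -0.7699]], R = [[5.0990, -3.3340], [0.0000, 1.6984]]

w_1 = (-3, 2, -3, -2); ‖w_1‖ = 5.0990, so e_1 = (-0.5883, 0.3922, -0.5883, -0.3922).
e_1·w_2 = (-0.5883)·2 + 0.3922·(-1) + (-0.5883)·3 + (-0.3922)·0 = -3.3340.
u_2 = w_2 + 3.3340·e_1 = (0.0385, 0.3077, 1.0385, -1.3077).
‖u_2‖ = 1.6984, so e_2 = (0.0226, 0.1812, 0.6114, -0.7699).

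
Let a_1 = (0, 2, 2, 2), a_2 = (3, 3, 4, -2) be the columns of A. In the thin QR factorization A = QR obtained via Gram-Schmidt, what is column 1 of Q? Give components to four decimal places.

a_1 = (0, 2, 2, 2); ‖a_1‖ = 3.4641, so e_1 = (0.0000, 0.5774, 0.5774, 0.5774).

e_1 = (0.0000, 0.5774, 0.5774, 0.5774)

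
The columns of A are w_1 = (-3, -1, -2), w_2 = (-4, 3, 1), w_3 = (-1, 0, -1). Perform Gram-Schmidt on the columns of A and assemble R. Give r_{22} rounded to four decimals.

q_1 = w_1/‖w_1‖ = (-3, -1, -2)/3.7417 = (-0.8018, -0.2673, -0.5345).
r_{12} = q_1·w_2 = 1.8708.
u_2 = w_2 − 1.8708·q_1 = (-2.5000, 3.5000, 2.0000).
r_{22} = ‖u_2‖ = 4.7434.

r_{22} = 4.7434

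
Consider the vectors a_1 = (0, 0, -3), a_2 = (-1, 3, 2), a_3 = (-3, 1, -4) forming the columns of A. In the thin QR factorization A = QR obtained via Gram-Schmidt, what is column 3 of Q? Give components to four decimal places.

a_1 = (0, 0, -3); ‖a_1‖ = 3.0000, so e_1 = (0.0000, 0.0000, -1.0000).
e_1·a_2 = 0.0000·(-1) + 0.0000·3 + (-1.0000)·2 = -2.0000.
u_2 = a_2 + 2.0000·e_1 = (-1.0000, 3.0000, 0.0000).
‖u_2‖ = 3.1623, so e_2 = (-0.3162, 0.9487, 0.0000).
e_1·a_3 = 0.0000·(-3) + 0.0000·1 + (-1.0000)·(-4) = 4.0000; e_2·a_3 = (-0.3162)·(-3) + 0.9487·1 + 0.0000·(-4) = 1.8974.
u_3 = a_3 − 4.0000·e_1 − 1.8974·e_2 = (-2.4000, -0.8000, 0.0000).
‖u_3‖ = 2.5298, so e_3 = (-0.9487, -0.3162, 0.0000).

e_3 = (-0.9487, -0.3162, 0.0000)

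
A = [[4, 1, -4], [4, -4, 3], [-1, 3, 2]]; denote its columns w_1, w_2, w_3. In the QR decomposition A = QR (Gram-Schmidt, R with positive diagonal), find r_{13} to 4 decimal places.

w_1 = (4, 4, -1); ‖w_1‖ = 5.7446, so q_1 = (0.6963, 0.6963, -0.1741).
r_{13} = q_1·w_3 = -1.0445.

r_{13} = -1.0445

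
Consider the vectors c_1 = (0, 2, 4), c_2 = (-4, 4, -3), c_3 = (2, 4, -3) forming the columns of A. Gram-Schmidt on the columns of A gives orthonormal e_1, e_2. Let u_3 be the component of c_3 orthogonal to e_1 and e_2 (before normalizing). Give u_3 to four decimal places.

e_1 = c_1/‖c_1‖ = (0, 2, 4)/4.4721 = (0.0000, 0.4472, 0.8944).
r_{12} = e_1·c_2 = -0.8944.
u_2 = c_2 + 0.8944·e_1 = (-4.0000, 4.4000, -2.2000).
‖u_2‖ = 6.3403, so e_2 = (-0.6309, 0.6940, -0.3470).
r_{13} = e_1·c_3 = -0.8944; r_{23} = e_2·c_3 = 2.5551.
u_3 = c_3 + 0.8944·e_1 − 2.5551·e_2 = (3.6119, 2.6269, -1.3134).

u_3 = (3.6119, 2.6269, -1.3134)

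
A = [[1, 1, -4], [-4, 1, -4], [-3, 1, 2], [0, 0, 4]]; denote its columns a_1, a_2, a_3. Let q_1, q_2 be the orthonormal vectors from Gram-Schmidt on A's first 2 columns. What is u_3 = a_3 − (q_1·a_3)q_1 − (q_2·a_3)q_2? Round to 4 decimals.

q_1 = a_1/‖a_1‖ = (1, -4, -3, 0)/5.0990 = (0.1961, -0.7845, -0.5883, 0.0000).
r_{12} = q_1·a_2 = -1.1767.
u_2 = a_2 + 1.1767·q_1 = (1.2308, 0.0769, 0.3077, 0.0000).
‖u_2‖ = 1.2710, so q_2 = (0.9684, 0.0605, 0.2421, 0.0000).
r_{13} = q_1·a_3 = 1.1767; r_{23} = q_2·a_3 = -3.6314.
u_3 = a_3 − 1.1767·q_1 + 3.6314·q_2 = (-0.7143, -2.8571, 3.5714, 4.0000).

u_3 = (-0.7143, -2.8571, 3.5714, 4.0000)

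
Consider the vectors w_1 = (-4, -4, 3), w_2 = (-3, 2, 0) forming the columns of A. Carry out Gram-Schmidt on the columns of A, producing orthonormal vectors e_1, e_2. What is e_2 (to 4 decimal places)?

w_1 = (-4, -4, 3); ‖w_1‖ = 6.4031, so e_1 = (-0.6247, -0.6247, 0.4685).
e_1·w_2 = (-0.6247)·(-3) + (-0.6247)·2 + 0.4685·0 = 0.6247.
u_2 = w_2 − 0.6247·e_1 = (-2.6098, 2.3902, -0.2927).
‖u_2‖ = 3.5510, so e_2 = (-0.7349, 0.6731, -0.0824).

e_2 = (-0.7349, 0.6731, -0.0824)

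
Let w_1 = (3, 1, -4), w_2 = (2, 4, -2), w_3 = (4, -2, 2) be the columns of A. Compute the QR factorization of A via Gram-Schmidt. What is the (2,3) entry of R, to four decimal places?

w_1 = (3, 1, -4); ‖w_1‖ = 5.0990, so q_1 = (0.5883, 0.1961, -0.7845).
q_1·w_2 = 0.5883·2 + 0.1961·4 + (-0.7845)·(-2) = 3.5301.
u_2 = w_2 − 3.5301·q_1 = (-0.0769, 3.3077, 0.7692).
‖u_2‖ = 3.3968, so q_2 = (-0.0226, 0.9738, 0.2265).
r_{23} = q_2·w_3 = -1.5852.

r_{23} = -1.5852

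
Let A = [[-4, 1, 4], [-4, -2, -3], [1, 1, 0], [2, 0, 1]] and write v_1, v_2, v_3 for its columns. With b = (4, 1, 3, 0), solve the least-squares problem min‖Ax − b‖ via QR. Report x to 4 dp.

v_1 = (-4, -4, 1, 2); ‖v_1‖ = 6.0828, so q_1 = (-0.6576, -0.6576, 0.1644, 0.3288).
q_1·v_2 = (-0.6576)·1 + (-0.6576)·(-2) + 0.1644·1 + 0.3288·0 = 0.8220.
u_2 = v_2 − 0.8220·q_1 = (1.5405, -1.4595, 0.8649, -0.2703).
‖u_2‖ = 2.3074, so q_2 = (0.6676, -0.6325, 0.3748, -0.1171).
q_1·v_3 = (-0.6576)·4 + (-0.6576)·(-3) + 0.1644·0 + 0.3288·1 = -0.3288; q_2·v_3 = 0.6676·4 + (-0.6325)·(-3) + 0.3748·0 + (-0.1171)·1 = 4.4509.
u_3 = v_3 + 0.3288·q_1 − 4.4509·q_2 = (0.8122, -0.4010, -1.6142, 1.6294).
‖u_3‖ = 2.4660, so q_3 = (0.3294, -0.1626, -0.6546, 0.6608).
Qᵀb = (-2.7948, 3.1625, -0.8090).
Back-substitute: x_3 = -0.8090/2.4660 = -0.3280.
x_2 = (3.1625 − 4.4509·(-0.3280))/2.3074 = 2.0033.
x_1 = (-2.7948 − 0.8220·2.0033 + 0.3288·(-0.3280))/6.0828 = -0.7479.

x = (-0.7479, 2.0033, -0.3280)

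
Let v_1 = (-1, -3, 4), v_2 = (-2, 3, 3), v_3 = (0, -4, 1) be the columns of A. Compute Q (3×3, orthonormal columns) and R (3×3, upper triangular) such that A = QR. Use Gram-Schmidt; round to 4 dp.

v_1 = (-1, -3, 4); ‖v_1‖ = 5.0990, so q_1 = (-0.1961, -0.5883, 0.7845).
q_1·v_2 = (-0.1961)·(-2) + (-0.5883)·3 + 0.7845·3 = 0.9806.
u_2 = v_2 − 0.9806·q_1 = (-1.8077, 3.5769, 2.2308).
‖u_2‖ = 4.5868, so q_2 = (-0.3941, 0.7798, 0.4863).
q_1·v_3 = (-0.1961)·0 + (-0.5883)·(-4) + 0.7845·1 = 3.1379; q_2·v_3 = (-0.3941)·0 + 0.7798·(-4) + 0.4863·1 = -2.6330.
u_3 = v_3 − 3.1379·q_1 + 2.6330·q_2 = (-0.4223, -0.1005, -0.1810).
‖u_3‖ = 0.4703, so q_3 = (-0.8979, -0.2138, -0.3848).

Q = [[-0.1961, -0.3941, -0.8979], [-0.5883, 0.7798, -0.2138], [0.7845, 0.4863, -0.3848]], R = [[5.0990, 0.9806, 3.1379], [0.0000, 4.5868, -2.6330], [0.0000, 0.0000, 0.4703]]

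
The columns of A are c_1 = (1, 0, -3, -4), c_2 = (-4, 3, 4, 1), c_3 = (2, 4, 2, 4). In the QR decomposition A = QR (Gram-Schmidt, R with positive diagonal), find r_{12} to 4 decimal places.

r_{12} = -3.9223

q_1 = c_1/‖c_1‖ = (1, 0, -3, -4)/5.0990 = (0.1961, 0.0000, -0.5883, -0.7845).
r_{12} = q_1·c_2 = -3.9223.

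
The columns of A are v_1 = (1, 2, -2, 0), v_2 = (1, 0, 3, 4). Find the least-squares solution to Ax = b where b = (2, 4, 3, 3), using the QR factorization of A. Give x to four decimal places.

x = (1.0478, 1.0861)

v_1 = (1, 2, -2, 0); ‖v_1‖ = 3.0000, so e_1 = (0.3333, 0.6667, -0.6667, 0.0000).
e_1·v_2 = 0.3333·1 + 0.6667·0 + (-0.6667)·3 + 0.0000·4 = -1.6667.
u_2 = v_2 + 1.6667·e_1 = (1.5556, 1.1111, 1.8889, 4.0000).
‖u_2‖ = 4.8189, so e_2 = (0.3228, 0.2306, 0.3920, 0.8301).
Qᵀb = (1.3333, 5.2340).
Back-substitute: x_2 = 5.2340/4.8189 = 1.0861.
x_1 = (1.3333 + 1.6667·1.0861)/3.0000 = 1.0478.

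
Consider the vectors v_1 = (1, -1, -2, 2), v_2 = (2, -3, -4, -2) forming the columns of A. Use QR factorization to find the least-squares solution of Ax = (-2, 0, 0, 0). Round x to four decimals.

e_1 = v_1/‖v_1‖ = (1, -1, -2, 2)/3.1623 = (0.3162, -0.3162, -0.6325, 0.6325).
r_{12} = e_1·v_2 = 2.8460.
u_2 = v_2 − 2.8460·e_1 = (1.1000, -2.1000, -2.2000, -3.8000).
‖u_2‖ = 4.9900, so e_2 = (0.2204, -0.4208, -0.4409, -0.7615).
Qᵀb = (-0.6325, -0.4409).
Back-substitute: x_2 = -0.4409/4.9900 = -0.0884.
x_1 = (-0.6325 − 2.8460·(-0.0884))/3.1623 = -0.1205.

x = (-0.1205, -0.0884)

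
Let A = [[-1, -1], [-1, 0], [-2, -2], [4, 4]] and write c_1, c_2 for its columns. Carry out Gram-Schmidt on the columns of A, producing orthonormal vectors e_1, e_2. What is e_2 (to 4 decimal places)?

e_2 = (-0.0465, 0.9770, -0.0930, 0.1861)

e_1 = c_1/‖c_1‖ = (-1, -1, -2, 4)/4.6904 = (-0.2132, -0.2132, -0.4264, 0.8528).
r_{12} = e_1·c_2 = 4.4772.
u_2 = c_2 − 4.4772·e_1 = (-0.0455, 0.9545, -0.0909, 0.1818).
‖u_2‖ = 0.9770, so e_2 = (-0.0465, 0.9770, -0.0930, 0.1861).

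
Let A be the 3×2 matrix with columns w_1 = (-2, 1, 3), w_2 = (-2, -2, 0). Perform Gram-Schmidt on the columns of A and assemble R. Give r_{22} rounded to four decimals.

r_{22} = 2.7775

q_1 = w_1/‖w_1‖ = (-2, 1, 3)/3.7417 = (-0.5345, 0.2673, 0.8018).
r_{12} = q_1·w_2 = 0.5345.
u_2 = w_2 − 0.5345·q_1 = (-1.7143, -2.1429, -0.4286).
r_{22} = ‖u_2‖ = 2.7775.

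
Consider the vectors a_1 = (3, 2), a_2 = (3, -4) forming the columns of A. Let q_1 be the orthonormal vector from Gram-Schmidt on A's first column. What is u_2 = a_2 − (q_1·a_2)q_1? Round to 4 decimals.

a_1 = (3, 2); ‖a_1‖ = 3.6056, so q_1 = (0.8321, 0.5547).
q_1·a_2 = 0.8321·3 + 0.5547·(-4) = 0.2774.
u_2 = a_2 − 0.2774·q_1 = (2.7692, -4.1538).

u_2 = (2.7692, -4.1538)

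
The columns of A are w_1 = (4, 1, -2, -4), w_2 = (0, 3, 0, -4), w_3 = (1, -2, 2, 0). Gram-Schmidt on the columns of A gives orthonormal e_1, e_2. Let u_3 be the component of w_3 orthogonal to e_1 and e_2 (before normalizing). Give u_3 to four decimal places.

w_1 = (4, 1, -2, -4); ‖w_1‖ = 6.0828, so e_1 = (0.6576, 0.1644, -0.3288, -0.6576).
e_1·w_2 = 0.6576·0 + 0.1644·3 + (-0.3288)·0 + (-0.6576)·(-4) = 3.1236.
u_2 = w_2 − 3.1236·e_1 = (-2.0541, 2.4865, 1.0270, -1.9459).
‖u_2‖ = 3.9043, so e_2 = (-0.5261, 0.6369, 0.2631, -0.4984).
e_1·w_3 = 0.6576·1 + 0.1644·(-2) + (-0.3288)·2 + (-0.6576)·0 = -0.3288; e_2·w_3 = (-0.5261)·1 + 0.6369·(-2) + 0.2631·2 + (-0.4984)·0 = -1.2737.
u_3 = w_3 + 0.3288·e_1 + 1.2737·e_2 = (0.5461, -1.1348, 2.2270, -0.8511).

u_3 = (0.5461, -1.1348, 2.2270, -0.8511)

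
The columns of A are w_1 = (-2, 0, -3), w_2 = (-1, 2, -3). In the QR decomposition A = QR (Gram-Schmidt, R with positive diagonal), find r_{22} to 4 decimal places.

w_1 = (-2, 0, -3); ‖w_1‖ = 3.6056, so q_1 = (-0.5547, 0.0000, -0.8321).
q_1·w_2 = (-0.5547)·(-1) + 0.0000·2 + (-0.8321)·(-3) = 3.0509.
u_2 = w_2 − 3.0509·q_1 = (0.6923, 2.0000, -0.4615).
r_{22} = ‖u_2‖ = 2.1662.

r_{22} = 2.1662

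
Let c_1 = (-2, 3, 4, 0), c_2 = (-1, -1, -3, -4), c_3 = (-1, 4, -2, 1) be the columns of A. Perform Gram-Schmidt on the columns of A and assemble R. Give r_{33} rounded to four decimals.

r_{33} = 4.5413

q_1 = c_1/‖c_1‖ = (-2, 3, 4, 0)/5.3852 = (-0.3714, 0.5571, 0.7428, 0.0000).
r_{12} = q_1·c_2 = -2.4140.
u_2 = c_2 + 2.4140·q_1 = (-1.8966, 0.3448, -1.2069, -4.0000).
‖u_2‖ = 4.6013, so q_2 = (-0.4122, 0.0749, -0.2623, -0.8693).
r_{13} = q_1·c_3 = 1.1142; r_{23} = q_2·c_3 = 0.3672.
u_3 = c_3 − 1.1142·q_1 − 0.3672·q_2 = (-0.4349, 3.3518, -2.7313, 1.3192).
r_{33} = ‖u_3‖ = 4.5413.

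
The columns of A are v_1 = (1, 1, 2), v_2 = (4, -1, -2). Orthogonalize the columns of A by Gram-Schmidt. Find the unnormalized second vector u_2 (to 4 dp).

u_2 = (4.1667, -0.8333, -1.6667)

v_1 = (1, 1, 2); ‖v_1‖ = 2.4495, so q_1 = (0.4082, 0.4082, 0.8165).
q_1·v_2 = 0.4082·4 + 0.4082·(-1) + 0.8165·(-2) = -0.4082.
u_2 = v_2 + 0.4082·q_1 = (4.1667, -0.8333, -1.6667).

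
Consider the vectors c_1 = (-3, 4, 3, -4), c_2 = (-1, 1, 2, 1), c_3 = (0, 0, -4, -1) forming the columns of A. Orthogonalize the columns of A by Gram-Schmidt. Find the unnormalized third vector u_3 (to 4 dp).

c_1 = (-3, 4, 3, -4); ‖c_1‖ = 7.0711, so q_1 = (-0.4243, 0.5657, 0.4243, -0.5657).
q_1·c_2 = (-0.4243)·(-1) + 0.5657·1 + 0.4243·2 + (-0.5657)·1 = 1.2728.
u_2 = c_2 − 1.2728·q_1 = (-0.4600, 0.2800, 1.4600, 1.7200).
‖u_2‖ = 2.3195, so q_2 = (-0.1983, 0.1207, 0.6295, 0.7415).
q_1·c_3 = (-0.4243)·0 + 0.5657·0 + 0.4243·(-4) + (-0.5657)·(-1) = -1.1314; q_2·c_3 = (-0.1983)·0 + 0.1207·0 + 0.6295·(-4) + 0.7415·(-1) = -3.2593.
u_3 = c_3 + 1.1314·q_1 + 3.2593·q_2 = (-1.1264, 1.0335, -1.4684, 0.7770).

u_3 = (-1.1264, 1.0335, -1.4684, 0.7770)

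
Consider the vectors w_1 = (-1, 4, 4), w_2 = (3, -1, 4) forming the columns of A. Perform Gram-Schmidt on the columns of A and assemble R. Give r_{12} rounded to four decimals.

r_{12} = 1.5667

q_1 = w_1/‖w_1‖ = (-1, 4, 4)/5.7446 = (-0.1741, 0.6963, 0.6963).
r_{12} = q_1·w_2 = 1.5667.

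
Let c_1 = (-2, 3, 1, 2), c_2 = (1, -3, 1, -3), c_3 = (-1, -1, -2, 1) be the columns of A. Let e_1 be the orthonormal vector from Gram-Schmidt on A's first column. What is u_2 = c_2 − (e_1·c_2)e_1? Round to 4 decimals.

e_1 = c_1/‖c_1‖ = (-2, 3, 1, 2)/4.2426 = (-0.4714, 0.7071, 0.2357, 0.4714).
r_{12} = e_1·c_2 = -3.7712.
u_2 = c_2 + 3.7712·e_1 = (-0.7778, -0.3333, 1.8889, -1.2222).

u_2 = (-0.7778, -0.3333, 1.8889, -1.2222)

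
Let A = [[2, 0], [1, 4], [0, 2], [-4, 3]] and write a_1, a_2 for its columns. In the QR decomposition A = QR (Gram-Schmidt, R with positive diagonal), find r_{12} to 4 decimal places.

a_1 = (2, 1, 0, -4); ‖a_1‖ = 4.5826, so e_1 = (0.4364, 0.2182, 0.0000, -0.8729).
r_{12} = e_1·a_2 = -1.7457.

r_{12} = -1.7457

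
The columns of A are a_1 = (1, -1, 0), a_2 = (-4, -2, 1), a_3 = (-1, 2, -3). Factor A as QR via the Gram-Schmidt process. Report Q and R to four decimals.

Q = [[0.7071, -0.6882, -0.1622], [-0.7071, -0.6882, -0.1622], [0.0000, 0.2294, -0.9733]], R = [[1.4142, -1.4142, -2.1213], [0.0000, 4.3589, -1.3765], [0.0000, 0.0000, 2.7578]]

a_1 = (1, -1, 0); ‖a_1‖ = 1.4142, so e_1 = (0.7071, -0.7071, 0.0000).
e_1·a_2 = 0.7071·(-4) + (-0.7071)·(-2) + 0.0000·1 = -1.4142.
u_2 = a_2 + 1.4142·e_1 = (-3.0000, -3.0000, 1.0000).
‖u_2‖ = 4.3589, so e_2 = (-0.6882, -0.6882, 0.2294).
e_1·a_3 = 0.7071·(-1) + (-0.7071)·2 + 0.0000·(-3) = -2.1213; e_2·a_3 = (-0.6882)·(-1) + (-0.6882)·2 + 0.2294·(-3) = -1.3765.
u_3 = a_3 + 2.1213·e_1 + 1.3765·e_2 = (-0.4474, -0.4474, -2.6842).
‖u_3‖ = 2.7578, so e_3 = (-0.1622, -0.1622, -0.9733).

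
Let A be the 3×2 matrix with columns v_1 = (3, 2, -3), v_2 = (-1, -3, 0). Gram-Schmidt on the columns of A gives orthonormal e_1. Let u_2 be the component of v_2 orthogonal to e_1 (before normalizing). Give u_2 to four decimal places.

v_1 = (3, 2, -3); ‖v_1‖ = 4.6904, so e_1 = (0.6396, 0.4264, -0.6396).
e_1·v_2 = 0.6396·(-1) + 0.4264·(-3) + (-0.6396)·0 = -1.9188.
u_2 = v_2 + 1.9188·e_1 = (0.2273, -2.1818, -1.2273).

u_2 = (0.2273, -2.1818, -1.2273)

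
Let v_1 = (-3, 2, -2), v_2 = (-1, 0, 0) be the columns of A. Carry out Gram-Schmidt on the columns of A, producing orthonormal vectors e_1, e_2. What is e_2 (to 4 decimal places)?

e_2 = (-0.6860, -0.5145, 0.5145)

v_1 = (-3, 2, -2); ‖v_1‖ = 4.1231, so e_1 = (-0.7276, 0.4851, -0.4851).
e_1·v_2 = (-0.7276)·(-1) + 0.4851·0 + (-0.4851)·0 = 0.7276.
u_2 = v_2 − 0.7276·e_1 = (-0.4706, -0.3529, 0.3529).
‖u_2‖ = 0.6860, so e_2 = (-0.6860, -0.5145, 0.5145).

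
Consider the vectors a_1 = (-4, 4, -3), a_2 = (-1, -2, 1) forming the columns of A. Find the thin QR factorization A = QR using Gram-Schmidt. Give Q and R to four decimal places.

a_1 = (-4, 4, -3); ‖a_1‖ = 6.4031, so e_1 = (-0.6247, 0.6247, -0.4685).
e_1·a_2 = (-0.6247)·(-1) + 0.6247·(-2) + (-0.4685)·1 = -1.0932.
u_2 = a_2 + 1.0932·e_1 = (-1.6829, -1.3171, 0.4878).
‖u_2‖ = 2.1920, so e_2 = (-0.7678, -0.6009, 0.2225).

Q = [[-0.6247, -0.7678], [0.6247, -0.6009], [-0.4685, 0.2225]], R = [[6.4031, -1.0932], [0.0000, 2.1920]]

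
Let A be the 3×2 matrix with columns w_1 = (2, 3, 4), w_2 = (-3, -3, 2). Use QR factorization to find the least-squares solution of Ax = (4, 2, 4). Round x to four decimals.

w_1 = (2, 3, 4); ‖w_1‖ = 5.3852, so e_1 = (0.3714, 0.5571, 0.7428).
e_1·w_2 = 0.3714·(-3) + 0.5571·(-3) + 0.7428·2 = -1.2999.
u_2 = w_2 + 1.2999·e_1 = (-2.5172, -2.2759, 2.9655).
‖u_2‖ = 4.5067, so e_2 = (-0.5586, -0.5050, 0.6580).
Qᵀb = (5.5709, -0.6121).
Back-substitute: x_2 = -0.6121/4.5067 = -0.1358.
x_1 = (5.5709 + 1.2999·(-0.1358))/5.3852 = 1.0017.

x = (1.0017, -0.1358)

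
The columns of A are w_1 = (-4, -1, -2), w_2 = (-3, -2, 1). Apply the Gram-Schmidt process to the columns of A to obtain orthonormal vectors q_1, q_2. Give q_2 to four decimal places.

q_2 = (-0.2673, -0.5345, 0.8018)

q_1 = w_1/‖w_1‖ = (-4, -1, -2)/4.5826 = (-0.8729, -0.2182, -0.4364).
r_{12} = q_1·w_2 = 2.6186.
u_2 = w_2 − 2.6186·q_1 = (-0.7143, -1.4286, 2.1429).
‖u_2‖ = 2.6726, so q_2 = (-0.2673, -0.5345, 0.8018).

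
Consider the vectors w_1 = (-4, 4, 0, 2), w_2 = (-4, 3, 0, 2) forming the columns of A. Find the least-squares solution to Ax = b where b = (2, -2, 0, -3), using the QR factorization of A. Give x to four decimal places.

w_1 = (-4, 4, 0, 2); ‖w_1‖ = 6.0000, so e_1 = (-0.6667, 0.6667, 0.0000, 0.3333).
e_1·w_2 = (-0.6667)·(-4) + 0.6667·3 + 0.0000·0 + 0.3333·2 = 5.3333.
u_2 = w_2 − 5.3333·e_1 = (-0.4444, -0.5556, 0.0000, 0.2222).
‖u_2‖ = 0.7454, so e_2 = (-0.5963, -0.7454, 0.0000, 0.2981).
Qᵀb = (-3.6667, -0.5963).
Back-substitute: x_2 = -0.5963/0.7454 = -0.8000.
x_1 = (-3.6667 − 5.3333·(-0.8000))/6.0000 = 0.1000.

x = (0.1000, -0.8000)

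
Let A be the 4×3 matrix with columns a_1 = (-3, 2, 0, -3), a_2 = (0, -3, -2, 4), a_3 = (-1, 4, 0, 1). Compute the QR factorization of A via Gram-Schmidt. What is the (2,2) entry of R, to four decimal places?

r_{22} = 3.7779

a_1 = (-3, 2, 0, -3); ‖a_1‖ = 4.6904, so q_1 = (-0.6396, 0.4264, 0.0000, -0.6396).
q_1·a_2 = (-0.6396)·0 + 0.4264·(-3) + 0.0000·(-2) + (-0.6396)·4 = -3.8376.
u_2 = a_2 + 3.8376·q_1 = (-2.4545, -1.3636, -2.0000, 1.5455).
r_{22} = ‖u_2‖ = 3.7779.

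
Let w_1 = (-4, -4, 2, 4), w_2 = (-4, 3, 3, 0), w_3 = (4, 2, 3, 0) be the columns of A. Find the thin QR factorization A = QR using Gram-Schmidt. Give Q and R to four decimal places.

w_1 = (-4, -4, 2, 4); ‖w_1‖ = 7.2111, so q_1 = (-0.5547, -0.5547, 0.2774, 0.5547).
q_1·w_2 = (-0.5547)·(-4) + (-0.5547)·3 + 0.2774·3 + 0.5547·0 = 1.3868.
u_2 = w_2 − 1.3868·q_1 = (-3.2308, 3.7692, 2.6154, -0.7692).
‖u_2‖ = 5.6636, so q_2 = (-0.5704, 0.6655, 0.4618, -0.1358).
q_1·w_3 = (-0.5547)·4 + (-0.5547)·2 + 0.2774·3 + 0.5547·0 = -2.4962; q_2·w_3 = (-0.5704)·4 + 0.6655·2 + 0.4618·3 + (-0.1358)·0 = 0.4346.
u_3 = w_3 + 2.4962·q_1 − 0.4346·q_2 = (2.8633, 0.3261, 3.4916, 1.4436).
‖u_3‖ = 4.7519, so q_3 = (0.6026, 0.0686, 0.7348, 0.3038).

Q = [[-0.5547, -0.5704, 0.6026], [-0.5547, 0.6655, 0.0686], [0.2774, 0.4618, 0.7348], [0.5547, -0.1358, 0.3038]], R = [[7.2111, 1.3868, -2.4962], [0.0000, 5.6636, 0.4346], [0.0000, 0.0000, 4.7519]]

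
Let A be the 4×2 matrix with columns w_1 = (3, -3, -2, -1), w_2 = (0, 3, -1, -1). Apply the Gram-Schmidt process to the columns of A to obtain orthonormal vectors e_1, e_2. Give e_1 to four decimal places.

e_1 = (0.6255, -0.6255, -0.4170, -0.2085)

w_1 = (3, -3, -2, -1); ‖w_1‖ = 4.7958, so e_1 = (0.6255, -0.6255, -0.4170, -0.2085).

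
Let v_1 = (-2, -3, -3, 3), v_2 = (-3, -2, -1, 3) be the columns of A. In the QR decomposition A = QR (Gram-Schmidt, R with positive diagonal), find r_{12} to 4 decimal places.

r_{12} = 4.3105

v_1 = (-2, -3, -3, 3); ‖v_1‖ = 5.5678, so e_1 = (-0.3592, -0.5388, -0.5388, 0.5388).
r_{12} = e_1·v_2 = 4.3105.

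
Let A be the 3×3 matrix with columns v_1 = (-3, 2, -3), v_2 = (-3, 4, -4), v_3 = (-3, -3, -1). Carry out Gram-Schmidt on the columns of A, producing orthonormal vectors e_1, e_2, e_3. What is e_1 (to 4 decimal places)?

e_1 = (-0.6396, 0.4264, -0.6396)

v_1 = (-3, 2, -3); ‖v_1‖ = 4.6904, so e_1 = (-0.6396, 0.4264, -0.6396).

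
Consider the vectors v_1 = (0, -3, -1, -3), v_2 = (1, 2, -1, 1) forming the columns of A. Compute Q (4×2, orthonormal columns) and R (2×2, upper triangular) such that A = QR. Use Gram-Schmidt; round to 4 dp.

Q = [[0.0000, 0.5247], [-0.6882, 0.3867], [-0.2294, -0.7457], [-0.6882, -0.1381]], R = [[4.3589, -1.8353], [0.0000, 1.9057]]

v_1 = (0, -3, -1, -3); ‖v_1‖ = 4.3589, so e_1 = (0.0000, -0.6882, -0.2294, -0.6882).
e_1·v_2 = 0.0000·1 + (-0.6882)·2 + (-0.2294)·(-1) + (-0.6882)·1 = -1.8353.
u_2 = v_2 + 1.8353·e_1 = (1.0000, 0.7368, -1.4211, -0.2632).
‖u_2‖ = 1.9057, so e_2 = (0.5247, 0.3867, -0.7457, -0.1381).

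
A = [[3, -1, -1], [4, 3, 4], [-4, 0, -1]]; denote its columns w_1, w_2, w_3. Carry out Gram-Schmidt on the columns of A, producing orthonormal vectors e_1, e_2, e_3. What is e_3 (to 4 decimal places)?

w_1 = (3, 4, -4); ‖w_1‖ = 6.4031, so e_1 = (0.4685, 0.6247, -0.6247).
e_1·w_2 = 0.4685·(-1) + 0.6247·3 + (-0.6247)·0 = 1.4056.
u_2 = w_2 − 1.4056·e_1 = (-1.6585, 2.1220, 0.8780).
‖u_2‖ = 2.8327, so e_2 = (-0.5855, 0.7491, 0.3100).
e_1·w_3 = 0.4685·(-1) + 0.6247·4 + (-0.6247)·(-1) = 2.6550; e_2·w_3 = (-0.5855)·(-1) + 0.7491·4 + 0.3100·(-1) = 3.2719.
u_3 = w_3 − 2.6550·e_1 − 3.2719·e_2 = (-0.3283, -0.1094, -0.3556).
‖u_3‖ = 0.4962, so e_3 = (-0.6616, -0.2205, -0.7167).

e_3 = (-0.6616, -0.2205, -0.7167)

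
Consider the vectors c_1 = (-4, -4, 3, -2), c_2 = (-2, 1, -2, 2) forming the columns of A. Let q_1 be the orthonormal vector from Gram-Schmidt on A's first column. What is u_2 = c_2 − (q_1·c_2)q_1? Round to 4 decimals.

c_1 = (-4, -4, 3, -2); ‖c_1‖ = 6.7082, so q_1 = (-0.5963, -0.5963, 0.4472, -0.2981).
q_1·c_2 = (-0.5963)·(-2) + (-0.5963)·1 + 0.4472·(-2) + (-0.2981)·2 = -0.8944.
u_2 = c_2 + 0.8944·q_1 = (-2.5333, 0.4667, -1.6000, 1.7333).

u_2 = (-2.5333, 0.4667, -1.6000, 1.7333)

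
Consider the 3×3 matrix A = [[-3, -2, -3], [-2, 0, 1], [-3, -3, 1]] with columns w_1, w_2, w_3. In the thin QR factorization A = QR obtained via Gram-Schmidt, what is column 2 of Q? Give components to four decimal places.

w_1 = (-3, -2, -3); ‖w_1‖ = 4.6904, so e_1 = (-0.6396, -0.4264, -0.6396).
e_1·w_2 = (-0.6396)·(-2) + (-0.4264)·0 + (-0.6396)·(-3) = 3.1980.
u_2 = w_2 − 3.1980·e_1 = (0.0455, 1.3636, -0.9545).
‖u_2‖ = 1.6652, so e_2 = (0.0273, 0.8189, -0.5732).

e_2 = (0.0273, 0.8189, -0.5732)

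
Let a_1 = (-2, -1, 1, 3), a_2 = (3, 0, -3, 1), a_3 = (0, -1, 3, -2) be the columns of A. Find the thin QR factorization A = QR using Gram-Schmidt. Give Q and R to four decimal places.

a_1 = (-2, -1, 1, 3); ‖a_1‖ = 3.8730, so e_1 = (-0.5164, -0.2582, 0.2582, 0.7746).
e_1·a_2 = (-0.5164)·3 + (-0.2582)·0 + 0.2582·(-3) + 0.7746·1 = -1.5492.
u_2 = a_2 + 1.5492·e_1 = (2.2000, -0.4000, -2.6000, 2.2000).
‖u_2‖ = 4.0743, so e_2 = (0.5400, -0.0982, -0.6381, 0.5400).
e_1·a_3 = (-0.5164)·0 + (-0.2582)·(-1) + 0.2582·3 + 0.7746·(-2) = -0.5164; e_2·a_3 = 0.5400·0 + (-0.0982)·(-1) + (-0.6381)·3 + 0.5400·(-2) = -2.8962.
u_3 = a_3 + 0.5164·e_1 + 2.8962·e_2 = (1.2972, -1.4177, 1.2851, -0.0361).
‖u_3‖ = 2.3120, so e_3 = (0.5611, -0.6132, 0.5559, -0.0156).

Q = [[-0.5164, 0.5400, 0.5611], [-0.2582, -0.0982, -0.6132], [0.2582, -0.6381, 0.5559], [0.7746, 0.5400, -0.0156]], R = [[3.8730, -1.5492, -0.5164], [0.0000, 4.0743, -2.8962], [0.0000, 0.0000, 2.3120]]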